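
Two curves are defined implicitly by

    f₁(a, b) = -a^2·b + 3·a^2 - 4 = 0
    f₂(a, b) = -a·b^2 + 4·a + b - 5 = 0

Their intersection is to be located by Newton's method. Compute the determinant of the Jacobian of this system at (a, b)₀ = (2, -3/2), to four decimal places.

J = [[-2·a·b + 6·a, -a^2], [-b^2 + 4, -2·a·b + 1]].
At the point, J = [[18.0000, -4.0000], [1.7500, 7.0000]].
det J = 133.0000.

133.0000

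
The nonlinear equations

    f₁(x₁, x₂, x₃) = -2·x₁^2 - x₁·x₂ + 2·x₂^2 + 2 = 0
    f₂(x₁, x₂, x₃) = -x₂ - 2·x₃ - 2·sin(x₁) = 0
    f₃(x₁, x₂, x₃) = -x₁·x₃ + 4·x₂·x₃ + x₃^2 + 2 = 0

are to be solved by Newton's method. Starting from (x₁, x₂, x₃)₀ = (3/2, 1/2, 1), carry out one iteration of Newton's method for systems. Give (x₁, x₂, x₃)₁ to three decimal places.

At (3/2, 1/2, 1): F = (-2.750, -4.49499, 3.500).
Jacobian J = [[-4·x₁ - x₂, -x₁ + 4·x₂, 0], [-2·cos(x₁), -1, -2], [-x₃, 4·x₃, -x₁ + 4·x₂ + 2·x₃]].
At the point, J = [[-6.500, 0.500, 0.000], [-0.14147, -1.000, -2.000], [-1.000, 4.000, 2.500]] (det J = -34.57316).
Solving J·Δ = −F gives Δ = (-0.376, 0.609, -2.526).
Then the next iterate is (x₁, x₂, x₃)₁ = (1.124, 1.109, -1.526).

(1.124, 1.109, -1.526)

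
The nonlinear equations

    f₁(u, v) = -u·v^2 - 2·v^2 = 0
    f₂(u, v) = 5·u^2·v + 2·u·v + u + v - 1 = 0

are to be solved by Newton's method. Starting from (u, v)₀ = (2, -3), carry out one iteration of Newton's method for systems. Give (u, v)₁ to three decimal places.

At (2, -3): F = (-36.000, -74.000).
Jacobian J = [[-v^2, -2·u·v - 4·v], [10·u·v + 2·v + 1, 5·u^2 + 2·u + 1]].
At the point, J = [[-9.000, 24.000], [-65.000, 25.000]] (det J = 1335.000).
Solving J·Δ = −F gives Δ = (-0.656, 1.254).
Then the next iterate is (u, v)₁ = (1.344, -1.746).

(1.344, -1.746)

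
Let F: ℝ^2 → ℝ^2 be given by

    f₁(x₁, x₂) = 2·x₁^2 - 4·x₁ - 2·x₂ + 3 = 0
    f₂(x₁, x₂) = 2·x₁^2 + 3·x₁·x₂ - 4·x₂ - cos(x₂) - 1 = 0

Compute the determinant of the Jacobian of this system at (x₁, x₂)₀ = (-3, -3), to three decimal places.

J = [[4·x₁ - 4, -2], [4·x₁ + 3·x₂, 3·x₁ + sin(x₂) - 4]].
At the point, J = [[-16.000, -2.000], [-21.000, -13.14112]].
det J = 168.258.

168.258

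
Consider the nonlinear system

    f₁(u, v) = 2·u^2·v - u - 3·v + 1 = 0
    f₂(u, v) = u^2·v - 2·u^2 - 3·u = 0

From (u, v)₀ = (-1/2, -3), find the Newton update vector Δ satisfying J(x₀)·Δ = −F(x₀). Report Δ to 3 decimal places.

(-0.460, 2.680)

At (-1/2, -3): F = (9.000, 0.250).
Jacobian J = [[4·u·v - 1, 2·u^2 - 3], [2·u·v - 4·u - 3, u^2]].
At the point, J = [[5.000, -2.500], [2.000, 0.250]] (det J = 6.250).
Solving J·Δ = −F gives Δ = (-0.460, 2.680).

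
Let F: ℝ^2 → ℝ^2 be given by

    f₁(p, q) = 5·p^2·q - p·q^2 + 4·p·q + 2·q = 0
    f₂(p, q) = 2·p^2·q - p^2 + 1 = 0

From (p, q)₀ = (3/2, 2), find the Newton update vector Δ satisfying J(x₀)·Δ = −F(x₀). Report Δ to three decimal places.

(-1.291, 0.859)

At (3/2, 2): F = (32.500, 7.750).
Jacobian J = [[10·p·q - q^2 + 4·q, 5·p^2 - 2·p·q + 4·p + 2], [4·p·q - 2·p, 2·p^2]].
At the point, J = [[34.000, 13.250], [9.000, 4.500]] (det J = 33.750).
Solving J·Δ = −F gives Δ = (-1.291, 0.859).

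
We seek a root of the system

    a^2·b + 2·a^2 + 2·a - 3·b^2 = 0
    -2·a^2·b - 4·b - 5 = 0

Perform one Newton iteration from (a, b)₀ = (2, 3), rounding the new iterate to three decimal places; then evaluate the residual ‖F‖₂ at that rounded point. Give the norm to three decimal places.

At (2, 3): F = (-3.000, -41.000).
Jacobian J = [[2·a·b + 4·a + 2, a^2 - 6·b], [-4·a·b, -2·a^2 - 4]].
At the point, J = [[22.000, -14.000], [-24.000, -12.000]] (det J = -600.000).
Solving J·Δ = −F gives Δ = (-0.897, -1.623).
Then the next iterate is (a, b)₁ = (1.103, 1.377).
Re-evaluating at (1.103, 1.377): F = (0.62610, -13.85854), so ‖F‖₂ = 13.873.

13.873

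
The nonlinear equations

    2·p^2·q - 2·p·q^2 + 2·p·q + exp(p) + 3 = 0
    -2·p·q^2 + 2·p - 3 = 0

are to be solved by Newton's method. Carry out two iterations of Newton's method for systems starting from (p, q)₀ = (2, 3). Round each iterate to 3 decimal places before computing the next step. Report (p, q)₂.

(-0.041, 1.914)

At (2, 3): F = (10.38906, -35.000).
Jacobian J = [[4·p·q - 2·q^2 + 2·q + exp(p), 2·p^2 - 4·p·q + 2·p], [-2·q^2 + 2, -4·p·q]].
At the point, J = [[19.38906, -12.000], [-16.000, -24.000]] (det J = -657.33735).
Solving J·Δ = −F gives Δ = (-1.018, -0.779).
Then the next iterate is (p, q)₁ = (0.982, 2.221).
Round to (0.982, 2.221) and repeat: F = (4.62726, -10.72410), J = [[5.97020, -4.83144], [-7.86568, -8.72409]].
Δ = (-1.023, -0.307), so (p, q)₂ = (-0.041, 1.914).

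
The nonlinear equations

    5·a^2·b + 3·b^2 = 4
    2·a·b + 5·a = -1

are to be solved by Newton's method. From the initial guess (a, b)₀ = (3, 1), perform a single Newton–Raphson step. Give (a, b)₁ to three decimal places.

At (3, 1): F = (44.000, 22.000).
Jacobian J = [[10·a·b, 5·a^2 + 6·b], [2·b + 5, 2·a]].
At the point, J = [[30.000, 51.000], [7.000, 6.000]] (det J = -177.000).
Solving J·Δ = −F gives Δ = (-4.847, 1.989).
Then the next iterate is (a, b)₁ = (-1.847, 2.989).

(-1.847, 2.989)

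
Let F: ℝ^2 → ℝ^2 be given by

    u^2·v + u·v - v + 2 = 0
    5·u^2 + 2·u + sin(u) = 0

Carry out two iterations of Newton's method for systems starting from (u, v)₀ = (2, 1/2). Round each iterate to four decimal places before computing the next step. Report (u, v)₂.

At (2, 1/2): F = (4.5000, 24.909297).
Jacobian J = [[2·u·v + v, u^2 + u - 1], [10·u + cos(u) + 2, 0]].
At the point, J = [[2.5000, 5.0000], [21.583853, 0.0000]] (det J = -107.919266).
Solving J·Δ = −F gives Δ = (-1.1541, -0.3230).
Then the next iterate is (u, v)₁ = (0.8459, 0.1770).
Round to (0.8459, 0.1770) and repeat: F = (2.099376, 6.018102), J = [[0.476449, 0.561447], [11.122058, 0.0000]].
Δ = (-0.5411, -3.2800), so (u, v)₂ = (0.3048, -3.1030).

(0.3048, -3.1030)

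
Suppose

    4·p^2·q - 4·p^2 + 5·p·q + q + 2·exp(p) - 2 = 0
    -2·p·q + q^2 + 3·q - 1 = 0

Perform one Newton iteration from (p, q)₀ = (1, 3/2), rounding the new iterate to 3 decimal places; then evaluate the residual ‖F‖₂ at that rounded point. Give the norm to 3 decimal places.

3.783

At (1, 3/2): F = (14.43656, 2.750).
Jacobian J = [[8·p·q - 8·p + 5·q + 2·exp(p), 4·p^2 + 5·p + 1], [-2·q, -2·p + 2·q + 3]].
At the point, J = [[16.93656, 10.000], [-3.000, 4.000]] (det J = 97.74625).
Solving J·Δ = −F gives Δ = (-0.309, -0.920).
Then the next iterate is (p, q)₁ = (0.691, 0.580).
Re-evaluating at (0.691, 0.580): F = (3.77315, 0.27484), so ‖F‖₂ = 3.783.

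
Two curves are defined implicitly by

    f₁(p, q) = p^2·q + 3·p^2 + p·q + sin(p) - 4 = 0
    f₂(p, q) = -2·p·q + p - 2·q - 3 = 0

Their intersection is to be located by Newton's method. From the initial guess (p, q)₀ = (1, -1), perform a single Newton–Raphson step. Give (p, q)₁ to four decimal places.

At (1, -1): F = (-2.158529, 2.0000).
Jacobian J = [[2·p·q + 6·p + q + cos(p), p^2 + p], [-2·q + 1, -2·p - 2]].
At the point, J = [[3.540302, 2.0000], [3.0000, -4.0000]] (det J = -20.161209).
Solving J·Δ = −F gives Δ = (0.2299, 0.6724).
Then the next iterate is (p, q)₁ = (1.2299, -0.3276).

(1.2299, -0.3276)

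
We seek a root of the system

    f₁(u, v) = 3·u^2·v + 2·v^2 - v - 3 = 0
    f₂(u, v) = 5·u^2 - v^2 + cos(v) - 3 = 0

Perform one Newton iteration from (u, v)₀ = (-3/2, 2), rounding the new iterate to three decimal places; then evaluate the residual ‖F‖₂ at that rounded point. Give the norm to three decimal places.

4.128

At (-3/2, 2): F = (16.500, 3.83385).
Jacobian J = [[6·u·v, 3·u^2 + 4·v - 1], [10·u, -2·v - sin(v)]].
At the point, J = [[-18.000, 13.750], [-15.000, -4.90930]] (det J = 294.61735).
Solving J·Δ = −F gives Δ = (0.454, -0.606).
Then the next iterate is (u, v)₁ = (-1.046, 1.394).
Re-evaluating at (-1.046, 1.394): F = (4.06807, 0.70322), so ‖F‖₂ = 4.128.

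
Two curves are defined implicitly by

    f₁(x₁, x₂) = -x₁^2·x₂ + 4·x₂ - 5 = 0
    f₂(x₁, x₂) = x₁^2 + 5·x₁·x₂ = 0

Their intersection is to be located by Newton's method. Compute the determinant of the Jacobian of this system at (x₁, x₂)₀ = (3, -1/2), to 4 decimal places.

62.5000

J = [[-2·x₁·x₂, -x₁^2 + 4], [2·x₁ + 5·x₂, 5·x₁]].
At the point, J = [[3.0000, -5.0000], [3.5000, 15.0000]].
det J = 62.5000.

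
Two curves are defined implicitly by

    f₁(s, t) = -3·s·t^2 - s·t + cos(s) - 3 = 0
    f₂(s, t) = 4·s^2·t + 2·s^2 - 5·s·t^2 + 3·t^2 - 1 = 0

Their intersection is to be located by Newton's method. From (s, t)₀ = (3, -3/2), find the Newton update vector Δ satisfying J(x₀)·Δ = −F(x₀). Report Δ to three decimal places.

At (3, -3/2): F = (-19.73999, -64.000).
Jacobian J = [[-3·t^2 - t - sin(s), -6·s·t - s], [8·s·t + 4·s - 5·t^2, 4·s^2 - 10·s·t + 6·t]].
At the point, J = [[-5.39112, 24.000], [-35.250, 72.000]] (det J = 457.83936).
Solving J·Δ = −F gives Δ = (-0.251, 0.766).

(-0.251, 0.766)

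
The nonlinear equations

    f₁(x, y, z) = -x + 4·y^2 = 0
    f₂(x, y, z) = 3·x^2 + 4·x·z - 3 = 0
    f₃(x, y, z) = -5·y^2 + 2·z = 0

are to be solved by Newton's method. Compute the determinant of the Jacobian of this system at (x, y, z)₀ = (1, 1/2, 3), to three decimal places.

-164.000

J = [[-1, 8·y, 0], [6·x + 4·z, 0, 4·x], [0, -10·y, 2]].
At the point, J = [[-1.000, 4.000, 0.000], [18.000, 0.000, 4.000], [0.000, -5.000, 2.000]].
det J = -164.000.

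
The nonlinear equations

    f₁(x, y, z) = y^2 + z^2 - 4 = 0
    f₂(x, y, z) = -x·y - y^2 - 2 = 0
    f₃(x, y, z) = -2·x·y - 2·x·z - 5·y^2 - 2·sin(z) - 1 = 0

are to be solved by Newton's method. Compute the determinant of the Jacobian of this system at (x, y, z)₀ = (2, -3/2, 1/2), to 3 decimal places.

-11.398

J = [[0, 2·y, 2·z], [-y, -x - 2·y, 0], [-2·y - 2·z, -2·x - 10·y, -2·x - 2·cos(z)]].
At the point, J = [[0.000, -3.000, 1.000], [1.500, 1.000, 0.000], [2.000, 11.000, -5.75517]].
det J = -11.398.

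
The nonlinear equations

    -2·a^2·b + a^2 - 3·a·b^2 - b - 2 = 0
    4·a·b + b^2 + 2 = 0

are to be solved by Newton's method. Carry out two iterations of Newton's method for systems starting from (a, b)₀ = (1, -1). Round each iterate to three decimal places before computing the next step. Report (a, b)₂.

At (1, -1): F = (-1.000, -1.000).
Jacobian J = [[-4·a·b + 2·a - 3·b^2, -2·a^2 - 6·a·b - 1], [4·b, 4·a + 2·b]].
At the point, J = [[3.000, 3.000], [-4.000, 2.000]] (det J = 18.000).
Solving J·Δ = −F gives Δ = (-0.056, 0.389).
Then the next iterate is (a, b)₁ = (0.944, -0.611).
Round to (0.944, -0.611) and repeat: F = (-0.46614, 0.06618), J = [[3.07517, 0.67843], [-2.444, 2.554]].
Δ = (0.130, 0.098), so (a, b)₂ = (1.074, -0.513).

(1.074, -0.513)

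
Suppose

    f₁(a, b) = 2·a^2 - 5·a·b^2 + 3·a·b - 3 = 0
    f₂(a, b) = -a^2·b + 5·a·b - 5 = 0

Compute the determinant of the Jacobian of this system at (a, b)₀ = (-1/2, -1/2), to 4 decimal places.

1.0625

J = [[4·a - 5·b^2 + 3·b, -10·a·b + 3·a], [-2·a·b + 5·b, -a^2 + 5·a]].
At the point, J = [[-4.7500, -4.0000], [-3.0000, -2.7500]].
det J = 1.0625.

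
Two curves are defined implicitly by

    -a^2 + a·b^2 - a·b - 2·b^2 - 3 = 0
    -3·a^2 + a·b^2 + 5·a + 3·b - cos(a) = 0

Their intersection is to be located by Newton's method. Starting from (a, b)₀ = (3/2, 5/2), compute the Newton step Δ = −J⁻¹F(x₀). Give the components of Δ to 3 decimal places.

At (3/2, 5/2): F = (-12.125, 17.55426).
Jacobian J = [[-2·a + b^2 - b, 2·a·b - a - 4·b], [-6·a + b^2 + sin(a) + 5, 2·a·b + 3]].
At the point, J = [[0.750, -4.000], [3.24749, 10.500]] (det J = 20.86498).
Solving J·Δ = −F gives Δ = (2.736, -2.518).

(2.736, -2.518)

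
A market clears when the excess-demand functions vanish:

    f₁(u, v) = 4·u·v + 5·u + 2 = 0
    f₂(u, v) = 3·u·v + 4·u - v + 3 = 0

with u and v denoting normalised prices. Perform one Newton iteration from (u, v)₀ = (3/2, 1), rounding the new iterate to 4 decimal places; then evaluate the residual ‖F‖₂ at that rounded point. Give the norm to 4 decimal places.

At (3/2, 1): F = (15.5000, 12.5000).
Jacobian J = [[4·v + 5, 4·u], [3·v + 4, 3·u - 1]].
At the point, J = [[9.0000, 6.0000], [7.0000, 3.5000]] (det J = -10.5000).
Solving J·Δ = −F gives Δ = (-1.9762, 0.3810).
Then the next iterate is (u, v)₁ = (-0.4762, 1.3810).
Re-evaluating at (-0.4762, 1.3810): F = (-3.011529, -2.258697), so ‖F‖₂ = 3.7644.

3.7644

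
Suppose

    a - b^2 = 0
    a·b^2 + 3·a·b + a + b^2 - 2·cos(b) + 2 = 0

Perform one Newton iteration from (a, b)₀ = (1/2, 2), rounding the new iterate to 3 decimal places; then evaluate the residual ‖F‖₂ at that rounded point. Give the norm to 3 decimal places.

3.207

At (1/2, 2): F = (-3.500, 12.33229).
Jacobian J = [[1, -2·b], [b^2 + 3·b + 1, 2·a·b + 3·a + 2·b + 2·sin(b)]].
At the point, J = [[1.000, -4.000], [11.000, 9.31859]] (det J = 53.31859).
Solving J·Δ = −F gives Δ = (-0.313, -0.953).
Then the next iterate is (a, b)₁ = (0.187, 1.047).
Re-evaluating at (0.187, 1.047): F = (-0.90921, 3.07522), so ‖F‖₂ = 3.207.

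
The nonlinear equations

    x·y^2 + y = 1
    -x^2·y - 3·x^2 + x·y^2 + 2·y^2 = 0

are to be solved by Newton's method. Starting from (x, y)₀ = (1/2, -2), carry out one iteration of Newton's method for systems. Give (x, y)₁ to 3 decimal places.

(1.026, -0.895)

At (1/2, -2): F = (-1.000, 9.750).
Jacobian J = [[y^2, 2·x·y + 1], [-2·x·y - 6·x + y^2, -x^2 + 2·x·y + 4·y]].
At the point, J = [[4.000, -1.000], [3.000, -10.250]] (det J = -38.000).
Solving J·Δ = −F gives Δ = (0.526, 1.105).
Then the next iterate is (x, y)₁ = (1.026, -0.895).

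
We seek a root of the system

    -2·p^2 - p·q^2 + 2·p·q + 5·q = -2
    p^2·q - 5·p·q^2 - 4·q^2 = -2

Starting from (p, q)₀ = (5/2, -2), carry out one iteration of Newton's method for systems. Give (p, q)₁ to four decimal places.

At (5/2, -2): F = (-40.5000, -76.5000).
Jacobian J = [[-4·p - q^2 + 2·q, -2·p·q + 2·p + 5], [2·p·q - 5·q^2, p^2 - 10·p·q - 8·q]].
At the point, J = [[-18.0000, 20.0000], [-30.0000, 72.2500]] (det J = -700.5000).
Solving J·Δ = −F gives Δ = (-1.9930, 0.2313).
Then the next iterate is (p, q)₁ = (0.5070, -1.7687).

(0.5070, -1.7687)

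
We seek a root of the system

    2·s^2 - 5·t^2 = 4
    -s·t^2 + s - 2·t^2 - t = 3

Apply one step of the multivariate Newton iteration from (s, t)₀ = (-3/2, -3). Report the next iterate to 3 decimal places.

At (-3/2, -3): F = (-44.500, -6.000).
Jacobian J = [[4·s, -10·t], [-t^2 + 1, -2·s·t - 4·t - 1]].
At the point, J = [[-6.000, 30.000], [-8.000, 2.000]] (det J = 228.000).
Solving J·Δ = −F gives Δ = (-0.399, 1.404).
Then the next iterate is (s, t)₁ = (-1.899, -1.596).

(-1.899, -1.596)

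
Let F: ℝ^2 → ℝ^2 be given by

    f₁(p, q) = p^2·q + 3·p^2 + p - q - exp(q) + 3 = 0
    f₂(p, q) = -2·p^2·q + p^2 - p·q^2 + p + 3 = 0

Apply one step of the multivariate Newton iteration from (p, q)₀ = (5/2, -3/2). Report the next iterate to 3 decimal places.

(0.995, -2.168)

At (5/2, -3/2): F = (16.15187, 24.875).
Jacobian J = [[2·p·q + 6·p + 1, p^2 - exp(q) - 1], [-4·p·q + 2·p - q^2 + 1, -2·p^2 - 2·p·q]].
At the point, J = [[8.500, 5.02687], [18.750, -5.000]] (det J = -136.75381).
Solving J·Δ = −F gives Δ = (-1.505, -0.668).
Then the next iterate is (p, q)₁ = (0.995, -2.168).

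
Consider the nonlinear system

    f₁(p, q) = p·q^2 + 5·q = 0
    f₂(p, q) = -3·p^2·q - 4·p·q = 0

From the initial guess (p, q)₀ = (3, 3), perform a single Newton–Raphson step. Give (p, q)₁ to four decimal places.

(2.0977, 1.5270)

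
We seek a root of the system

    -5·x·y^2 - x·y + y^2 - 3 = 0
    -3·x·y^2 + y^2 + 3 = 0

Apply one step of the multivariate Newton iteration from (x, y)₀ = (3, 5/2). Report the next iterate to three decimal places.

(29.080, -10.900)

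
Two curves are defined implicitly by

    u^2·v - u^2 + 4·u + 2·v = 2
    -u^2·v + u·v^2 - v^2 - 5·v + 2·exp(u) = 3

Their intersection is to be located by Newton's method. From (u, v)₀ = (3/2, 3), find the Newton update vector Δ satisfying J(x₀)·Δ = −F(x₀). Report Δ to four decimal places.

At (3/2, 3): F = (14.5000, -11.286622).
Jacobian J = [[2·u·v - 2·u + 4, u^2 + 2], [-2·u·v + v^2 + 2·exp(u), -u^2 + 2·u·v - 2·v - 5]].
At the point, J = [[10.0000, 4.2500], [8.963378, -4.2500]] (det J = -80.594357).
Solving J·Δ = −F gives Δ = (-0.1695, -3.0131).

(-0.1695, -3.0131)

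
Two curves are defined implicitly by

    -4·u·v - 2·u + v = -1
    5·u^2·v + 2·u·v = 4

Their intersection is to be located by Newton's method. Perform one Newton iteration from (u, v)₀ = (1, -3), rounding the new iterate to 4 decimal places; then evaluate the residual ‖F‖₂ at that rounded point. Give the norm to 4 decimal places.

At (1, -3): F = (8.0000, -25.0000).
Jacobian J = [[-4·v - 2, -4·u + 1], [10·u·v + 2·v, 5·u^2 + 2·u]].
At the point, J = [[10.0000, -3.0000], [-36.0000, 7.0000]] (det J = -38.0000).
Solving J·Δ = −F gives Δ = (-0.5000, 1.0000).
Then the next iterate is (u, v)₁ = (0.5000, -2.0000).
Re-evaluating at (0.5000, -2.0000): F = (2.0000, -8.5000), so ‖F‖₂ = 8.7321.

8.7321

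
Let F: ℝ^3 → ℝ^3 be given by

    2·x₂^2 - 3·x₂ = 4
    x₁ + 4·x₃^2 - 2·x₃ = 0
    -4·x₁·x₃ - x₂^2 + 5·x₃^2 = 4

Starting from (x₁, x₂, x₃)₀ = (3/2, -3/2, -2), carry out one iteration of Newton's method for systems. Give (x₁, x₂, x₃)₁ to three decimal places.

(2.055, -0.944, -0.775)

At (3/2, -3/2, -2): F = (5.000, 21.500, 25.750).
Jacobian J = [[0, 4·x₂ - 3, 0], [1, 0, 8·x₃ - 2], [-4·x₃, -2·x₂, -4·x₁ + 10·x₃]].
At the point, J = [[0.000, -9.000, 0.000], [1.000, 0.000, -18.000], [8.000, 3.000, -26.000]] (det J = 1062.000).
Solving J·Δ = −F gives Δ = (0.555, 0.556, 1.225).
Then the next iterate is (x₁, x₂, x₃)₁ = (2.055, -0.944, -0.775).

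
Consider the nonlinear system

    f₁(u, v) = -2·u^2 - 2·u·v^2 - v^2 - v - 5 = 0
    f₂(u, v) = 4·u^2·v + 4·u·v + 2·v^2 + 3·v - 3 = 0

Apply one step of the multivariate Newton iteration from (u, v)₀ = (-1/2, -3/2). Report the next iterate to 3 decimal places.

(-1.950, -1.875)

At (-1/2, -3/2): F = (-4.000, -1.500).
Jacobian J = [[-4·u - 2·v^2, -4·u·v - 2·v - 1], [8·u·v + 4·v, 4·u^2 + 4·u + 4·v + 3]].
At the point, J = [[-2.500, -1.000], [0.000, -4.000]] (det J = 10.000).
Solving J·Δ = −F gives Δ = (-1.450, -0.375).
Then the next iterate is (u, v)₁ = (-1.950, -1.875).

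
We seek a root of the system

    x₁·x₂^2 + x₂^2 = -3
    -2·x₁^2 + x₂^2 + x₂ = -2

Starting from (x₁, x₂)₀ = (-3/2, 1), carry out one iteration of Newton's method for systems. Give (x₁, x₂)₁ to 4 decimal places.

(-2.2778, 2.7222)

At (-3/2, 1): F = (2.5000, -0.5000).
Jacobian J = [[x₂^2, 2·x₁·x₂ + 2·x₂], [-4·x₁, 2·x₂ + 1]].
At the point, J = [[1.0000, -1.0000], [6.0000, 3.0000]] (det J = 9.0000).
Solving J·Δ = −F gives Δ = (-0.7778, 1.7222).
Then the next iterate is (x₁, x₂)₁ = (-2.2778, 2.7222).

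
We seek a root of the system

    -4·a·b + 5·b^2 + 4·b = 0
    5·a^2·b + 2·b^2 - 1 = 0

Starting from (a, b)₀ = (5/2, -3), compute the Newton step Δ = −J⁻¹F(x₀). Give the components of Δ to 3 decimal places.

(-0.628, 1.541)

At (5/2, -3): F = (63.000, -76.750).
Jacobian J = [[-4·b, -4·a + 10·b + 4], [10·a·b, 5·a^2 + 4·b]].
At the point, J = [[12.000, -36.000], [-75.000, 19.250]] (det J = -2469.000).
Solving J·Δ = −F gives Δ = (-0.628, 1.541).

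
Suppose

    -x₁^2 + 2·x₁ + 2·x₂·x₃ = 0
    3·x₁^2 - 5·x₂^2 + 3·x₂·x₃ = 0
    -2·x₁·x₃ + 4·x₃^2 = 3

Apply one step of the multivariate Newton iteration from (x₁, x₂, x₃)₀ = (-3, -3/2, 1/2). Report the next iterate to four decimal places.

At (-3, -3/2, 1/2): F = (-16.5000, 13.5000, 1.0000).
Jacobian J = [[-2·x₁ + 2, 2·x₃, 2·x₂], [6·x₁, -10·x₂ + 3·x₃, 3·x₂], [-2·x₃, 0, -2·x₁ + 8·x₃]].
At the point, J = [[8.0000, 1.0000, -3.0000], [-18.0000, 16.5000, -4.5000], [-1.0000, 0.0000, 10.0000]] (det J = 1455.0000).
Solving J·Δ = −F gives Δ = (1.9330, 1.3160, 0.0933).
Then the next iterate is (x₁, x₂, x₃)₁ = (-1.0670, -0.1840, 0.5933).

(-1.0670, -0.1840, 0.5933)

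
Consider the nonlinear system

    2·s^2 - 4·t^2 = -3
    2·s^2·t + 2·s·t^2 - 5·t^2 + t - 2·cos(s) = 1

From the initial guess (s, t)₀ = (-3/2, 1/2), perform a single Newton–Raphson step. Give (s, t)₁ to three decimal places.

(-7.479, 11.093)

At (-3/2, 1/2): F = (6.500, -0.39147).
Jacobian J = [[4·s, -8·t], [4·s·t + 2·t^2 + 2·sin(s), 2·s^2 + 4·s·t - 10·t + 1]].
At the point, J = [[-6.000, -4.000], [-4.49499, -2.500]] (det J = -2.97996).
Solving J·Δ = −F gives Δ = (-5.979, 10.593).
Then the next iterate is (s, t)₁ = (-7.479, 11.093).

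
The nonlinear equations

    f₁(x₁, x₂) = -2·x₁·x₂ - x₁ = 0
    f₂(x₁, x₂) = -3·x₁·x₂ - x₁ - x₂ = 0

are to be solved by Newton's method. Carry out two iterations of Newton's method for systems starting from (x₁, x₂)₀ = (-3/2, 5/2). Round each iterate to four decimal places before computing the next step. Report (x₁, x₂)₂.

At (-3/2, 5/2): F = (9.0000, 10.2500).
Jacobian J = [[-2·x₂ - 1, -2·x₁], [-3·x₂ - 1, -3·x₁ - 1]].
At the point, J = [[-6.0000, 3.0000], [-8.5000, 3.5000]] (det J = 4.5000).
Solving J·Δ = −F gives Δ = (-0.1667, -3.3333).
Then the next iterate is (x₁, x₂)₁ = (-1.6667, -0.8333).
Round to (-1.6667, -0.8333) and repeat: F = (-1.111022, -1.666583), J = [[0.6666, 3.3334], [1.4999, 4.0001]].
Δ = (0.4762, 0.2381), so (x₁, x₂)₂ = (-1.1905, -0.5952).

(-1.1905, -0.5952)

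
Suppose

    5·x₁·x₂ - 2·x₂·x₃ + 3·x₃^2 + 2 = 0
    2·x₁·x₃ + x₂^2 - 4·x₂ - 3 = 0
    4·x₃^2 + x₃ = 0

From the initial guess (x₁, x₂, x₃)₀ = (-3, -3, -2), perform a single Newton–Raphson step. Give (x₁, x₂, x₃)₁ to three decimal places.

At (-3, -3, -2): F = (47.000, 30.000, 14.000).
Jacobian J = [[5·x₂, 5·x₁ - 2·x₃, -2·x₂ + 6·x₃], [2·x₃, 2·x₂ - 4, 2·x₁], [0, 0, 8·x₃ + 1]].
At the point, J = [[-15.000, -11.000, -6.000], [-4.000, -10.000, -6.000], [0.000, 0.000, -15.000]] (det J = -1590.000).
Solving J·Δ = −F gives Δ = (1.374, 1.891, 0.933).
Then the next iterate is (x₁, x₂, x₃)₁ = (-1.626, -1.109, -1.067).

(-1.626, -1.109, -1.067)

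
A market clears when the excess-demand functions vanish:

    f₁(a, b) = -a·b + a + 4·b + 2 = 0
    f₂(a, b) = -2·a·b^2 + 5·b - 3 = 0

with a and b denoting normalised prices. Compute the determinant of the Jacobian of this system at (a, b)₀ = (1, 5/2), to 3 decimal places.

45.000

J = [[-b + 1, -a + 4], [-2·b^2, -4·a·b + 5]].
At the point, J = [[-1.500, 3.000], [-12.500, -5.000]].
det J = 45.000.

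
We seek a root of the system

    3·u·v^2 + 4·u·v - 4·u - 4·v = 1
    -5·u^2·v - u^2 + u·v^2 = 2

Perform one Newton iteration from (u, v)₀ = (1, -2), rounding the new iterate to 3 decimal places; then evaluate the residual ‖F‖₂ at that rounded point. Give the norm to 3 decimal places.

3.432

At (1, -2): F = (7.000, 11.000).
Jacobian J = [[3·v^2 + 4·v - 4, 6·u·v + 4·u - 4], [-10·u·v - 2·u + v^2, -5·u^2 + 2·u·v]].
At the point, J = [[0.000, -12.000], [22.000, -9.000]] (det J = 264.000).
Solving J·Δ = −F gives Δ = (-0.261, 0.583).
Then the next iterate is (u, v)₁ = (0.739, -1.417).
Re-evaluating at (0.739, -1.417): F = (1.97484, 2.80698), so ‖F‖₂ = 3.432.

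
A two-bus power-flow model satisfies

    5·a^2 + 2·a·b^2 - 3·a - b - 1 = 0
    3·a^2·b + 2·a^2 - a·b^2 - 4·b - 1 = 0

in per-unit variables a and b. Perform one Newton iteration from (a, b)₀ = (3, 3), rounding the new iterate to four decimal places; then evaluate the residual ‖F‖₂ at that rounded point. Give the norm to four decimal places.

At (3, 3): F = (86.0000, 59.0000).
Jacobian J = [[10·a + 2·b^2 - 3, 4·a·b - 1], [6·a·b + 4·a - b^2, 3·a^2 - 2·a·b - 4]].
At the point, J = [[45.0000, 35.0000], [57.0000, 5.0000]] (det J = -1770.0000).
Solving J·Δ = −F gives Δ = (-0.9237, -1.2695).
Then the next iterate is (a, b)₁ = (2.0763, 1.7305).
Re-evaluating at (2.0763, 1.7305): F = (25.031210, 16.862962), so ‖F‖₂ = 30.1815.

30.1815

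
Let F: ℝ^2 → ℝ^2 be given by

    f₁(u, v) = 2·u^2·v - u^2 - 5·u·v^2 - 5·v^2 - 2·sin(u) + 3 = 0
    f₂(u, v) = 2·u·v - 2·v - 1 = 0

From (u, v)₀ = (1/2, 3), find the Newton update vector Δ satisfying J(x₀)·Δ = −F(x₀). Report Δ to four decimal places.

(0.3685, -1.7887)

At (1/2, 3): F = (-64.208851, -4.0000).
Jacobian J = [[4·u·v - 2·u - 5·v^2 - 2·cos(u), 2·u^2 - 10·u·v - 10·v], [2·v, 2·u - 2]].
At the point, J = [[-41.755165, -44.5000], [6.0000, -1.0000]] (det J = 308.755165).
Solving J·Δ = −F gives Δ = (0.3685, -1.7887).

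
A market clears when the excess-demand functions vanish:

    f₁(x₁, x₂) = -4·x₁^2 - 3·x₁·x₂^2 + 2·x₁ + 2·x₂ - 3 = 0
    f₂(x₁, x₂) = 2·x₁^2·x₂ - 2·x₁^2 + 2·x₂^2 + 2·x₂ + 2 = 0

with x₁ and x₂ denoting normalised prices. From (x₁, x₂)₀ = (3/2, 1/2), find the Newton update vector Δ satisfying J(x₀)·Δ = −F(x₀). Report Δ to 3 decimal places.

At (3/2, 1/2): F = (-9.125, 1.250).
Jacobian J = [[-8·x₁ - 3·x₂^2 + 2, -6·x₁·x₂ + 2], [4·x₁·x₂ - 4·x₁, 2·x₁^2 + 4·x₂ + 2]].
At the point, J = [[-10.750, -2.500], [-3.000, 8.500]] (det J = -98.875).
Solving J·Δ = −F gives Δ = (-0.753, -0.413).

(-0.753, -0.413)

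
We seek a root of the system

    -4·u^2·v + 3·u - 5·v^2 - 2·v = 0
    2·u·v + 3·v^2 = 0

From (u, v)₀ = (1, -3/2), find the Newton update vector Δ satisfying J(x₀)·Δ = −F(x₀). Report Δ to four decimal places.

(-0.5000, 0.7500)

At (1, -3/2): F = (0.7500, 3.7500).
Jacobian J = [[-8·u·v + 3, -4·u^2 - 10·v - 2], [2·v, 2·u + 6·v]].
At the point, J = [[15.0000, 9.0000], [-3.0000, -7.0000]] (det J = -78.0000).
Solving J·Δ = −F gives Δ = (-0.5000, 0.7500).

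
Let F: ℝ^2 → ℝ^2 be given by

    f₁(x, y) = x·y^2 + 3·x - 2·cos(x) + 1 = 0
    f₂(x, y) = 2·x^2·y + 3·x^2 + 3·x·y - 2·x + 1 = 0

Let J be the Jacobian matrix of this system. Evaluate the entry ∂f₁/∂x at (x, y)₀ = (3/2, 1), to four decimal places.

5.9950

∂f₁/∂x = y^2 + 2·sin(x) + 3.
At (3/2, 1) this is 5.9950.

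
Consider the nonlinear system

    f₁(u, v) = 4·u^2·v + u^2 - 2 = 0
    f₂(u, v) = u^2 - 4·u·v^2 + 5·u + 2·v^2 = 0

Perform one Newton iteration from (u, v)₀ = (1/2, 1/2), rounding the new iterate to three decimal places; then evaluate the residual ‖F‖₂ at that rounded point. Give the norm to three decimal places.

25.261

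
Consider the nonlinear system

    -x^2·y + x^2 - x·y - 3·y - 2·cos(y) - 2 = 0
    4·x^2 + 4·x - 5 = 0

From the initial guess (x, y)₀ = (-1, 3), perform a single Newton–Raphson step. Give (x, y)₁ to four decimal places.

At (-1, 3): F = (-8.020015, -5.0000).
Jacobian J = [[-2·x·y + 2·x - y, -x^2 - x + 2·sin(y) - 3], [8·x + 4, 0]].
At the point, J = [[1.0000, -2.717760], [-4.0000, 0.0000]] (det J = -10.871040).
Solving J·Δ = −F gives Δ = (-1.2500, -3.4109).
Then the next iterate is (x, y)₁ = (-2.2500, -0.4109).

(-2.2500, -0.4109)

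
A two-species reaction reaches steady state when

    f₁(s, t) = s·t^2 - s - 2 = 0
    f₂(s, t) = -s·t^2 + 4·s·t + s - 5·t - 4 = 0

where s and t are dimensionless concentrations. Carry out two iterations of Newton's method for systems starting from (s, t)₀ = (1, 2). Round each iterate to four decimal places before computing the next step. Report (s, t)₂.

(2.4071, 1.4691)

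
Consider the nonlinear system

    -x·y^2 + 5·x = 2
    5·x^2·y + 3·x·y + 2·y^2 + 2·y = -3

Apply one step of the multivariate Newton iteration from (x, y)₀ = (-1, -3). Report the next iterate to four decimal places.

(-1.2405, -2.5063)

At (-1, -3): F = (2.0000, 9.0000).
Jacobian J = [[-y^2 + 5, -2·x·y], [10·x·y + 3·y, 5·x^2 + 3·x + 4·y + 2]].
At the point, J = [[-4.0000, -6.0000], [21.0000, -8.0000]] (det J = 158.0000).
Solving J·Δ = −F gives Δ = (-0.2405, 0.4937).
Then the next iterate is (x, y)₁ = (-1.2405, -2.5063).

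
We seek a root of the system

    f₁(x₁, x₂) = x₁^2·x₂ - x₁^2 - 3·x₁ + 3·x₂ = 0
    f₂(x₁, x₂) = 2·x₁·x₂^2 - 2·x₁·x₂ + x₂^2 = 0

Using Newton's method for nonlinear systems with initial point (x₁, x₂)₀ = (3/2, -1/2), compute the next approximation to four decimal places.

At (3/2, -1/2): F = (-9.3750, 2.5000).
Jacobian J = [[2·x₁·x₂ - 2·x₁ - 3, x₁^2 + 3], [2·x₂^2 - 2·x₂, 4·x₁·x₂ - 2·x₁ + 2·x₂]].
At the point, J = [[-7.5000, 5.2500], [1.5000, -7.0000]] (det J = 44.6250).
Solving J·Δ = −F gives Δ = (-1.1765, 0.1050).
Then the next iterate is (x₁, x₂)₁ = (0.3235, -0.3950).

(0.3235, -0.3950)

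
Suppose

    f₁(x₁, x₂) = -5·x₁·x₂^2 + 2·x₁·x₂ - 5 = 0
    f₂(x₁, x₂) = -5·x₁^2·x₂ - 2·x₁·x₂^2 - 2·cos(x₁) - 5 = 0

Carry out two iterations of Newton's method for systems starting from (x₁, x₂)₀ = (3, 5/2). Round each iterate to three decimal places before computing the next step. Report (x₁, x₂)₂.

(1.200, 1.064)

At (3, 5/2): F = (-83.750, -153.02002).
Jacobian J = [[-5·x₂^2 + 2·x₂, -10·x₁·x₂ + 2·x₁], [-10·x₁·x₂ - 2·x₂^2 + 2·sin(x₁), -5·x₁^2 - 4·x₁·x₂]].
At the point, J = [[-26.250, -69.000], [-87.21776, -75.000]] (det J = -4049.27544).
Solving J·Δ = −F gives Δ = (-1.056, -0.812).
Then the next iterate is (x₁, x₂)₁ = (1.944, 1.688).
Round to (1.944, 1.688) and repeat: F = (-26.13268, -47.24496), J = [[-10.87072, -28.92672], [-36.65108, -32.02157]].
Δ = (-0.744, -0.624), so (x₁, x₂)₂ = (1.200, 1.064).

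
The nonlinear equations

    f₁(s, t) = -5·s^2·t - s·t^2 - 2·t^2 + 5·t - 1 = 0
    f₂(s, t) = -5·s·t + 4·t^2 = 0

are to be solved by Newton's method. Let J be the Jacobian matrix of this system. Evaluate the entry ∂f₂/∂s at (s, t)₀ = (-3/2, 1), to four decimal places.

-5.0000

∂f₂/∂s = -5·t.
At (-3/2, 1) this is -5.0000.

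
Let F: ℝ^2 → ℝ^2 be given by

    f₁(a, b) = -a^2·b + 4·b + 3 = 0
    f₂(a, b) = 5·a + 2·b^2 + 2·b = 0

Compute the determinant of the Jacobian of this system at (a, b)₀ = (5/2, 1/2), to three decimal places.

1.250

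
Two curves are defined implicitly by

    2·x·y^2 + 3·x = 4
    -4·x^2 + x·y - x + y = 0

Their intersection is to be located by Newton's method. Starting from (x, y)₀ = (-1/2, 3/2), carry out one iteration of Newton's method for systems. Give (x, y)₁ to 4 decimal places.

(-0.3188, -0.6304)

At (-1/2, 3/2): F = (-7.7500, 0.2500).
Jacobian J = [[2·y^2 + 3, 4·x·y], [-8·x + y - 1, x + 1]].
At the point, J = [[7.5000, -3.0000], [4.5000, 0.5000]] (det J = 17.2500).
Solving J·Δ = −F gives Δ = (0.1812, -2.1304).
Then the next iterate is (x, y)₁ = (-0.3188, -0.6304).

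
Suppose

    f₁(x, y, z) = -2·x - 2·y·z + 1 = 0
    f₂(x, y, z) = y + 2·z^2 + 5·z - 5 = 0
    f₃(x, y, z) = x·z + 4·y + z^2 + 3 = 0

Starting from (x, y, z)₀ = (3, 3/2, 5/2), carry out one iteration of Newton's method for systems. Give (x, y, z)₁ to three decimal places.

(-2.079, 1.908, 1.039)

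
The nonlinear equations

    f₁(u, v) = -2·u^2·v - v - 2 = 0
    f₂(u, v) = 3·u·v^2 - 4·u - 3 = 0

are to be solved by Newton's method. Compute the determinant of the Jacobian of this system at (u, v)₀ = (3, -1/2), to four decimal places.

-115.7500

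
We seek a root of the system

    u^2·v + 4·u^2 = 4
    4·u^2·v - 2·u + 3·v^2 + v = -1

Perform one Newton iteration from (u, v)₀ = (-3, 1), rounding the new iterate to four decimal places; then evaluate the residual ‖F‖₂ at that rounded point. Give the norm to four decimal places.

17.6852

At (-3, 1): F = (41.0000, 47.0000).
Jacobian J = [[2·u·v + 8·u, u^2], [8·u·v - 2, 4·u^2 + 6·v + 1]].
At the point, J = [[-30.0000, 9.0000], [-26.0000, 43.0000]] (det J = -1056.0000).
Solving J·Δ = −F gives Δ = (1.2689, -0.3258).
Then the next iterate is (u, v)₁ = (-1.7311, 0.6742).
Re-evaluating at (-1.7311, 0.6742): F = (10.007209, 14.581557), so ‖F‖₂ = 17.6852.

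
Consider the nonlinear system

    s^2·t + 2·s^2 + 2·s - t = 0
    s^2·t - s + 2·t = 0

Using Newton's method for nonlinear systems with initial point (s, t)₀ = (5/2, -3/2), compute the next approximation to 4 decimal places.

At (5/2, -3/2): F = (9.6250, -14.8750).
Jacobian J = [[2·s·t + 4·s + 2, s^2 - 1], [2·s·t - 1, s^2 + 2]].
At the point, J = [[4.5000, 5.2500], [-8.5000, 8.2500]] (det J = 81.7500).
Solving J·Δ = −F gives Δ = (-1.9266, -0.1820).
Then the next iterate is (s, t)₁ = (0.5734, -1.6820).

(0.5734, -1.6820)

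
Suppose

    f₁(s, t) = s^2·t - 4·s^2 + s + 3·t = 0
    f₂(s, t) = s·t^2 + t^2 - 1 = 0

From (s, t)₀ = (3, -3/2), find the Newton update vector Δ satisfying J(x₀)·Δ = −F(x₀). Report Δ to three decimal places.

(-1.445, 0.396)

At (3, -3/2): F = (-51.000, 8.000).
Jacobian J = [[2·s·t - 8·s + 1, s^2 + 3], [t^2, 2·s·t + 2·t]].
At the point, J = [[-32.000, 12.000], [2.250, -12.000]] (det J = 357.000).
Solving J·Δ = −F gives Δ = (-1.445, 0.396).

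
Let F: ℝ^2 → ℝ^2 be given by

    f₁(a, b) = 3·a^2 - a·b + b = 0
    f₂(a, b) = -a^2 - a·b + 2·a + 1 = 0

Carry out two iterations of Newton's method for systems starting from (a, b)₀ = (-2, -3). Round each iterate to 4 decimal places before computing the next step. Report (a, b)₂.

(-0.5333, -0.3333)

At (-2, -3): F = (3.0000, -13.0000).
Jacobian J = [[6·a - b, -a + 1], [-2·a - b + 2, -a]].
At the point, J = [[-9.0000, 3.0000], [9.0000, 2.0000]] (det J = -45.0000).
Solving J·Δ = −F gives Δ = (1.0000, 2.0000).
Then the next iterate is (a, b)₁ = (-1.0000, -1.0000).
Round to (-1.0000, -1.0000) and repeat: F = (1.0000, -3.0000), J = [[-5.0000, 2.0000], [5.0000, 1.0000]].
Δ = (0.4667, 0.6667), so (a, b)₂ = (-0.5333, -0.3333).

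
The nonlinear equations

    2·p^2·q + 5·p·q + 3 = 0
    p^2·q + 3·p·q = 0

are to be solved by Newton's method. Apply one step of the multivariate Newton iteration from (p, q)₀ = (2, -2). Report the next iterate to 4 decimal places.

(5.7500, 5.2500)

At (2, -2): F = (-33.0000, -20.0000).
Jacobian J = [[4·p·q + 5·q, 2·p^2 + 5·p], [2·p·q + 3·q, p^2 + 3·p]].
At the point, J = [[-26.0000, 18.0000], [-14.0000, 10.0000]] (det J = -8.0000).
Solving J·Δ = −F gives Δ = (3.7500, 7.2500).
Then the next iterate is (p, q)₁ = (5.7500, 5.2500).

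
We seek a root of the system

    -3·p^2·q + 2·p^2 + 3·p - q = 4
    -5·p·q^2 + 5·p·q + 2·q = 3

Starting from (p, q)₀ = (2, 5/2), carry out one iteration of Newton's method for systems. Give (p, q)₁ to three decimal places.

(1.177, 1.972)

At (2, 5/2): F = (-22.500, -35.500).
Jacobian J = [[-6·p·q + 4·p + 3, -3·p^2 - 1], [-5·q^2 + 5·q, -10·p·q + 5·p + 2]].
At the point, J = [[-19.000, -13.000], [-18.750, -38.000]] (det J = 478.250).
Solving J·Δ = −F gives Δ = (-0.823, -0.528).
Then the next iterate is (p, q)₁ = (1.177, 1.972).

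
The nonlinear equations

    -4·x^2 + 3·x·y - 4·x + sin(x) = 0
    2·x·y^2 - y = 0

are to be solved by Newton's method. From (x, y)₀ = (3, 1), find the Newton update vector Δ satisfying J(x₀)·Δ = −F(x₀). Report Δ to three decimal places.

(-1.555, -0.172)

At (3, 1): F = (-38.85888, 5.000).
Jacobian J = [[-8·x + 3·y + cos(x) - 4, 3·x], [2·y^2, 4·x·y - 1]].
At the point, J = [[-25.98999, 9.000], [2.000, 11.000]] (det J = -303.88992).
Solving J·Δ = −F gives Δ = (-1.555, -0.172).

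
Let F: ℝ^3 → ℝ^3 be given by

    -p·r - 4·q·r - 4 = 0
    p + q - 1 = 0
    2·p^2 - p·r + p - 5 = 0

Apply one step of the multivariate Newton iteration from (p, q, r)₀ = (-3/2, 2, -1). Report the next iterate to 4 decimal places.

(-2.0246, 3.0246, -0.0656)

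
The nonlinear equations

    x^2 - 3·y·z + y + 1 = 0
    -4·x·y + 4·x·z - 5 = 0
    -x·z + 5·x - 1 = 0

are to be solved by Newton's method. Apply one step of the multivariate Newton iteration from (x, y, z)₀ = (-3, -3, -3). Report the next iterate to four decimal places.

(-0.4853, -0.9559, -1.3725)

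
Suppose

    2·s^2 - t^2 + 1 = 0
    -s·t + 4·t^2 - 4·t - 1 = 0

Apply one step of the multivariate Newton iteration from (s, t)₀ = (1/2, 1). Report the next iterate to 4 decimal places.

At (1/2, 1): F = (0.5000, -1.5000).
Jacobian J = [[4·s, -2·t], [-t, -s + 8·t - 4]].
At the point, J = [[2.0000, -2.0000], [-1.0000, 3.5000]] (det J = 5.0000).
Solving J·Δ = −F gives Δ = (0.2500, 0.5000).
Then the next iterate is (s, t)₁ = (0.7500, 1.5000).

(0.7500, 1.5000)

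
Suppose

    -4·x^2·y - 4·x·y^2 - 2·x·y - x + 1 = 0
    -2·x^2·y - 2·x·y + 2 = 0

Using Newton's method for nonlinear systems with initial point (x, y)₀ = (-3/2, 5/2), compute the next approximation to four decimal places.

At (-3/2, 5/2): F = (25.0000, -1.7500).
Jacobian J = [[-8·x·y - 4·y^2 - 2·y - 1, -4·x^2 - 8·x·y - 2·x], [-4·x·y - 2·y, -2·x^2 - 2·x]].
At the point, J = [[-1.0000, 24.0000], [10.0000, -1.5000]] (det J = -238.5000).
Solving J·Δ = −F gives Δ = (0.0189, -1.0409).
Then the next iterate is (x, y)₁ = (-1.4811, 1.4591).

(-1.4811, 1.4591)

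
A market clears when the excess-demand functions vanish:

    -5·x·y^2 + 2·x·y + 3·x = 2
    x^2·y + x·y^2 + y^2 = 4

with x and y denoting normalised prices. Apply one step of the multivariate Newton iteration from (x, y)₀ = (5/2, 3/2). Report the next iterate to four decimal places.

At (5/2, 3/2): F = (-15.1250, 13.2500).
Jacobian J = [[-5·y^2 + 2·y + 3, -10·x·y + 2·x], [2·x·y + y^2, x^2 + 2·x·y + 2·y]].
At the point, J = [[-5.2500, -32.5000], [9.7500, 16.7500]] (det J = 228.9375).
Solving J·Δ = −F gives Δ = (-0.7744, -0.3403).
Then the next iterate is (x, y)₁ = (1.7256, 1.1597).

(1.7256, 1.1597)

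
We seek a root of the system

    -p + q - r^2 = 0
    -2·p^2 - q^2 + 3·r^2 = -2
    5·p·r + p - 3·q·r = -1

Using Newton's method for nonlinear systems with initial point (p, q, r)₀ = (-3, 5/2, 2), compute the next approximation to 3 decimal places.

(-3.617, -3.151, 1.116)

At (-3, 5/2, 2): F = (1.500, -10.250, -47.000).
Jacobian J = [[-1, 1, -2·r], [-4·p, -2·q, 6·r], [5·r + 1, -3·r, 5·p - 3·q]].
At the point, J = [[-1.000, 1.000, -4.000], [12.000, -5.000, 12.000], [11.000, -6.000, -22.500]] (det J = 285.500).
Solving J·Δ = −F gives Δ = (-0.617, -5.651, -0.884).
Then the next iterate is (p, q, r)₁ = (-3.617, -3.151, 1.116).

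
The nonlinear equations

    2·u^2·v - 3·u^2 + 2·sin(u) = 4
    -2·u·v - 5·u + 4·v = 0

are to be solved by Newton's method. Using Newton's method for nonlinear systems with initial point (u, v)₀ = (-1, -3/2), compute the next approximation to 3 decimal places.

(-0.247, -0.582)

At (-1, -3/2): F = (-11.68294, -4.000).
Jacobian J = [[4·u·v - 6·u + 2·cos(u), 2·u^2], [-2·v - 5, -2·u + 4]].
At the point, J = [[13.08060, 2.000], [-2.000, 6.000]] (det J = 82.48363).
Solving J·Δ = −F gives Δ = (0.753, 0.918).
Then the next iterate is (u, v)₁ = (-0.247, -0.582).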